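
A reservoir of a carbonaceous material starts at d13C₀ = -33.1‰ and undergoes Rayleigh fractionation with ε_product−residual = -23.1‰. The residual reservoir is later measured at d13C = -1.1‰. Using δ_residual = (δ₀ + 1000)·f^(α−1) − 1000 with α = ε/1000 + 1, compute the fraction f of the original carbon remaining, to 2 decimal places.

α − 1 = ε/1000 = -0.0231
(δ_res + 1000)/(δ₀ + 1000) = (-1.1 + 1000)/(-33.1 + 1000) = 998.9/966.9 = 1.033095
f = 1.033095^(1/-0.0231) = exp(ln(1.033095)/-0.0231) = exp(0.03256/-0.0231)
f = exp(-1.4095) = 0.2443

0.24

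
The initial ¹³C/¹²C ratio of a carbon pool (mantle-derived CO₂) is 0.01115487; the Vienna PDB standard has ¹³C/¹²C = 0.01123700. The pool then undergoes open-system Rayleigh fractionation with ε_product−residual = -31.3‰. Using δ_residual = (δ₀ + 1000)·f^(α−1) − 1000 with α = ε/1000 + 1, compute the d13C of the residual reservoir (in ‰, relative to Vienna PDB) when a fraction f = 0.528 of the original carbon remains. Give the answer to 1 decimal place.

12.7‰

δ₀ = (0.01115487/0.01123700 − 1)×1000 = (0.992691 − 1)×1000 = -7.309‰
α − 1 = ε/1000 = -0.0313
f^(α−1) = 0.528^(-0.0313) = 1.020191
δ_res = (-7.309 + 1000) × 1.020191 − 1000 = 1012.735 − 1000 = 12.73‰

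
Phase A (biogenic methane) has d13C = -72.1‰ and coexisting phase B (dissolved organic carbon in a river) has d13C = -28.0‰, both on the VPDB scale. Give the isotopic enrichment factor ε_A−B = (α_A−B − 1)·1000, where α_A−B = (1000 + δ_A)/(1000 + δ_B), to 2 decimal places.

α_A−B = (1000 + -72.1) / (1000 + -28.0) = 927.9 / 972.0 = 0.954630
ε_A−B = (0.954630 − 1) × 1000 = -45.370‰
(The approximation ε ≈ δ_A − δ_B would give -44.1‰.)

-45.37‰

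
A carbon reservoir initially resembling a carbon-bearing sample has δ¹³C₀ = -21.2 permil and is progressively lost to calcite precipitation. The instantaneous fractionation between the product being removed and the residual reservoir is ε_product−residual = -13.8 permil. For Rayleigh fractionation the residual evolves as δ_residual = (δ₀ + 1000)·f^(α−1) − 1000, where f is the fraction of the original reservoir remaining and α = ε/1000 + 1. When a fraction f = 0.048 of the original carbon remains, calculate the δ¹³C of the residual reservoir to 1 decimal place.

Rayleigh residual: δ_res = (δ₀ + 1000)·f^(α−1) − 1000
α = ε/1000 + 1 = 0.98620, so α − 1 = -0.01380
f^(α−1) = 0.048^(-0.01380) = 1.042795
δ_res = (-21.2 + 1000) × 1.042795 − 1000 = 1020.688 − 1000 = 20.69 permil

20.7 permil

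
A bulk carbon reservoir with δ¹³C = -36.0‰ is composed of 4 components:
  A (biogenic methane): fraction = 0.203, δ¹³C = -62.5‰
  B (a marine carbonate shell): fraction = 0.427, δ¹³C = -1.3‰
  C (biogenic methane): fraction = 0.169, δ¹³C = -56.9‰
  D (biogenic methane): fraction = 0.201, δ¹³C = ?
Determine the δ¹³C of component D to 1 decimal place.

Isotope mass balance: δ_bulk = Σ fᵢ·δᵢ.
-36.0 = 0.203×(-62.5) + 0.427×(-1.3) + 0.169×(-56.9) + 0.201×δ_D
0.201·δ_D = -36.0 − (-22.859) = -13.141
δ_D = -13.141 / 0.201 = -65.38‰

-65.4‰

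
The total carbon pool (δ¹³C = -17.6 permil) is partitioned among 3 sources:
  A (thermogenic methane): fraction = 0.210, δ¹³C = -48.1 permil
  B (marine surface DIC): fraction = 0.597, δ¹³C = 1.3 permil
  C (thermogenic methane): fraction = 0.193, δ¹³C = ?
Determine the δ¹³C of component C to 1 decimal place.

-42.9 permil

Isotope mass balance: δ_bulk = Σ fᵢ·δᵢ.
-17.6 = 0.210×(-48.1) + 0.597×(1.3) + 0.193×δ_C
0.193·δ_C = -17.6 − (-9.325) = -8.275
δ_C = -8.275 / 0.193 = -42.88 permil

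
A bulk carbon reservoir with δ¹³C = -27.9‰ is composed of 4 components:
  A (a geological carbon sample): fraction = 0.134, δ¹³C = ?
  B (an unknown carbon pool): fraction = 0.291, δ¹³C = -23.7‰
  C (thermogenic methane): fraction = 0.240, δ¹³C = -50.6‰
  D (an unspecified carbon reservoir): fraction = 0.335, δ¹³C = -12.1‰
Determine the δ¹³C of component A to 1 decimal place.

Isotope mass balance: δ_bulk = Σ fᵢ·δᵢ.
-27.9 = 0.134×δ_A + 0.291×(-23.7) + 0.240×(-50.6) + 0.335×(-12.1)
0.134·δ_A = -27.9 − (-23.094) = -4.806
δ_A = -4.806 / 0.134 = -35.86‰

-35.9‰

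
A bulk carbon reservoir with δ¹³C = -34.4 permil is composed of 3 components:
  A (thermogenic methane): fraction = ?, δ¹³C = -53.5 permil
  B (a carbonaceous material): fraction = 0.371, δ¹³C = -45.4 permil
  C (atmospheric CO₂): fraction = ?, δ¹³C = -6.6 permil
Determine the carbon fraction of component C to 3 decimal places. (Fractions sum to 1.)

0.343

Let f_C and f_A be the unknown fractions; fractions sum to 1 so f_C + f_A = 0.629.
Mass balance: Σ fᵢ·δᵢ = δ_bulk ⇒ f_C·(-6.6) + f_A·(-53.5) = -34.4 − (-16.843) = -17.557
Substitute f_A = 0.629 − f_C:
f_C·(-6.6 − -53.5) = -17.557 − 0.629×(-53.5) = 16.095
f_C = 16.095 / 46.9 = 0.3432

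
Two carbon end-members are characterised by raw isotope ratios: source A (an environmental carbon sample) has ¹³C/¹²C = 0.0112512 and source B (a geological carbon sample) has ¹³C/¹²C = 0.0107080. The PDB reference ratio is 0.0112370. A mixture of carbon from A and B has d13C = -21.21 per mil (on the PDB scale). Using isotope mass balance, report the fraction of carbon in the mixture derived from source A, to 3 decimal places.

δ_A = (0.0112512/0.0112370 − 1)×1000 = (1.001264 − 1)×1000 = 1.264 per mil
δ_B = (0.0107080/0.0112370 − 1)×1000 = (0.952923 − 1)×1000 = -47.077 per mil
f_A = (δ_mix − δ_B)/(δ_A − δ_B) = (-21.21 − (-47.077))/(1.264 − (-47.077))
f_A = 25.867 / 48.340 = 0.5351

0.535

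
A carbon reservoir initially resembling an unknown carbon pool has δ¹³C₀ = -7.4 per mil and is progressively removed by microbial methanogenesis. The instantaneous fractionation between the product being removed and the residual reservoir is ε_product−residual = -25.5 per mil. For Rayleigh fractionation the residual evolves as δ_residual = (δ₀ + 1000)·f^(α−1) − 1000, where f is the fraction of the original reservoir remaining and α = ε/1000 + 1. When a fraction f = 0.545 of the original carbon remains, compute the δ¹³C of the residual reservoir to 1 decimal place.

8.1 per mil

Rayleigh residual: δ_res = (δ₀ + 1000)·f^(α−1) − 1000
α = ε/1000 + 1 = 0.97450, so α − 1 = -0.02550
f^(α−1) = 0.545^(-0.02550) = 1.015598
δ_res = (-7.4 + 1000) × 1.015598 − 1000 = 1008.083 − 1000 = 8.08 per mil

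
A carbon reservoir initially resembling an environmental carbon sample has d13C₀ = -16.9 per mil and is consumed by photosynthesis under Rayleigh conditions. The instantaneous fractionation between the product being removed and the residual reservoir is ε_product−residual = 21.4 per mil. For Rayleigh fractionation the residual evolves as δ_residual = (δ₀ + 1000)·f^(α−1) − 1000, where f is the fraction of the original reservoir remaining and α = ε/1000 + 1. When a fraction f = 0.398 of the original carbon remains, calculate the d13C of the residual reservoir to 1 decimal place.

-36.1 per mil

Rayleigh residual: δ_res = (δ₀ + 1000)·f^(α−1) − 1000
α = ε/1000 + 1 = 1.02140, so α − 1 = 0.02140
f^(α−1) = 0.398^(0.02140) = 0.980477
δ_res = (-16.9 + 1000) × 0.980477 − 1000 = 963.907 − 1000 = -36.09 per mil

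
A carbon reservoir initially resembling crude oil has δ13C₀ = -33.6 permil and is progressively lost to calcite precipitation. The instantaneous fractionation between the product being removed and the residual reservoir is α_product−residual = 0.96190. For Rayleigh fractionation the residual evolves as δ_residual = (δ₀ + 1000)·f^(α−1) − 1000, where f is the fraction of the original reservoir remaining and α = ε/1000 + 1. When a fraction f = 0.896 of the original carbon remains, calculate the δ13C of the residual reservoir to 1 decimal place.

-29.5 permil

Rayleigh residual: δ_res = (δ₀ + 1000)·f^(α−1) − 1000
α − 1 = -0.03810
f^(α−1) = 0.896^(-0.03810) = 1.004193
δ_res = (-33.6 + 1000) × 1.004193 − 1000 = 970.452 − 1000 = -29.55 permil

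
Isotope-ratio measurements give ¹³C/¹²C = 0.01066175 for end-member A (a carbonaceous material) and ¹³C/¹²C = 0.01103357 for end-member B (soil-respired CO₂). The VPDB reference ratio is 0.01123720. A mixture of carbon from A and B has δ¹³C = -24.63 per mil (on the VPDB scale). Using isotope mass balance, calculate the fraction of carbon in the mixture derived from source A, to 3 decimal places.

0.197

δ_A = (0.01066175/0.01123720 − 1)×1000 = (0.948791 − 1)×1000 = -51.209 per mil
δ_B = (0.01103357/0.01123720 − 1)×1000 = (0.981879 − 1)×1000 = -18.121 per mil
f_A = (δ_mix − δ_B)/(δ_A − δ_B) = (-24.63 − (-18.121))/(-51.209 − (-18.121))
f_A = -6.509 / -33.088 = 0.1967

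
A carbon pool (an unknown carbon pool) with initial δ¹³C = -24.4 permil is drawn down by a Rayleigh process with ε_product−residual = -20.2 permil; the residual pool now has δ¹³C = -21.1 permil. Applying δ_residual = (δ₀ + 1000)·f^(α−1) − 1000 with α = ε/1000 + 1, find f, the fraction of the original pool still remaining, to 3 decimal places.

α − 1 = ε/1000 = -0.0202
(δ_res + 1000)/(δ₀ + 1000) = (-21.1 + 1000)/(-24.4 + 1000) = 978.9/975.6 = 1.003383
f = 1.003383^(1/-0.0202) = exp(ln(1.003383)/-0.0202) = exp(0.00338/-0.0202)
f = exp(-0.1672) = 0.8461

0.846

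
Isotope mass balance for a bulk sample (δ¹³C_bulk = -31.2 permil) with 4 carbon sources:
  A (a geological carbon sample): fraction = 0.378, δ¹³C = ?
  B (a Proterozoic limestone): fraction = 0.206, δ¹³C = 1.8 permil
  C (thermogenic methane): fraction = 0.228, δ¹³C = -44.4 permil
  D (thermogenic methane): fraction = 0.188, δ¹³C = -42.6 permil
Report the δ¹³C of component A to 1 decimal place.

Isotope mass balance: δ_bulk = Σ fᵢ·δᵢ.
-31.2 = 0.378×δ_A + 0.206×(1.8) + 0.228×(-44.4) + 0.188×(-42.6)
0.378·δ_A = -31.2 − (-17.761) = -13.439
δ_A = -13.439 / 0.378 = -35.55 permil

-35.6 permil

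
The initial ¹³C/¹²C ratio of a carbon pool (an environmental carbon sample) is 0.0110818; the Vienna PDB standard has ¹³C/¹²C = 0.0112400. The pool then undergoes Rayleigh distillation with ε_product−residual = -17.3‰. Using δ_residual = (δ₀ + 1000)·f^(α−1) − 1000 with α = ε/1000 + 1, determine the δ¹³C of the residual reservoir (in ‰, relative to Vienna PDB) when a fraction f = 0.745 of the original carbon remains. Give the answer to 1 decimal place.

-9.0‰

δ₀ = (0.0110818/0.0112400 − 1)×1000 = (0.985925 − 1)×1000 = -14.075‰
α − 1 = ε/1000 = -0.0173
f^(α−1) = 0.745^(-0.0173) = 1.005106
δ_res = (-14.075 + 1000) × 1.005106 − 1000 = 990.959 − 1000 = -9.04‰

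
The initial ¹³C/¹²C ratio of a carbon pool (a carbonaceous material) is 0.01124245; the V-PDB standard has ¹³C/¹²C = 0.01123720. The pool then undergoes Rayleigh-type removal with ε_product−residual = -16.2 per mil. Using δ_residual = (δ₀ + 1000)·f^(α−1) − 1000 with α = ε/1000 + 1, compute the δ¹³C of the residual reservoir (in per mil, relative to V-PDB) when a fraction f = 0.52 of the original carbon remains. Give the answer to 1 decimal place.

11.1 per mil

δ₀ = (0.01124245/0.01123720 − 1)×1000 = (1.000467 − 1)×1000 = 0.467 per mil
α − 1 = ε/1000 = -0.0162
f^(α−1) = 0.52^(-0.0162) = 1.010650
δ_res = (0.467 + 1000) × 1.010650 − 1000 = 1011.122 − 1000 = 11.12 per mil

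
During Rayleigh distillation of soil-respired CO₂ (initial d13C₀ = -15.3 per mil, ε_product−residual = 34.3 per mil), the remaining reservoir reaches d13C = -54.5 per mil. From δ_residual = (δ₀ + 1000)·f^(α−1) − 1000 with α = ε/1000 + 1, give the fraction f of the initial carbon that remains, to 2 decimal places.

0.31

α − 1 = ε/1000 = 0.0343
(δ_res + 1000)/(δ₀ + 1000) = (-54.5 + 1000)/(-15.3 + 1000) = 945.5/984.7 = 0.960191
f = 0.960191^(1/0.0343) = exp(ln(0.960191)/0.0343) = exp(-0.04062/0.0343)
f = exp(-1.1843) = 0.3059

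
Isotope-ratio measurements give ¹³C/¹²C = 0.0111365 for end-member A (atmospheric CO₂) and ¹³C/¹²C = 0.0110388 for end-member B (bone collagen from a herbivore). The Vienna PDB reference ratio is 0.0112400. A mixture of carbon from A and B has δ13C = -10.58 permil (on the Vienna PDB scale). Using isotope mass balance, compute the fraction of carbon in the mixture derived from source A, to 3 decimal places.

δ_A = (0.0111365/0.0112400 − 1)×1000 = (0.990792 − 1)×1000 = -9.208 permil
δ_B = (0.0110388/0.0112400 − 1)×1000 = (0.982100 − 1)×1000 = -17.900 permil
f_A = (δ_mix − δ_B)/(δ_A − δ_B) = (-10.58 − (-17.900))/(-9.208 − (-17.900))
f_A = 7.320 / 8.692 = 0.8422

0.842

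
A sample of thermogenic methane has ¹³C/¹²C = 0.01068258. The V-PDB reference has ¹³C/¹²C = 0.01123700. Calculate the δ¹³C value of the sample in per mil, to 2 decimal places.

-49.34 per mil

δ¹³C = (R_sample / R_standard − 1) × 1000
R_sample / R_standard = 0.01068258 / 0.01123700 = 0.950661
δ¹³C = (0.950661 − 1) × 1000 = -49.339 per mil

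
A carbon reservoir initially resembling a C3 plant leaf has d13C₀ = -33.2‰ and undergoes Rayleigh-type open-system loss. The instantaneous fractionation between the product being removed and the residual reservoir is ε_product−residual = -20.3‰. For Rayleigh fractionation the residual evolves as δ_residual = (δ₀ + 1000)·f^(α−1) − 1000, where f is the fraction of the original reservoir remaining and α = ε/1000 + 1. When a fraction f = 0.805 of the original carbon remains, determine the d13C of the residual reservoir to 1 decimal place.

Rayleigh residual: δ_res = (δ₀ + 1000)·f^(α−1) − 1000
α = ε/1000 + 1 = 0.97970, so α − 1 = -0.02030
f^(α−1) = 0.805^(-0.02030) = 1.004413
δ_res = (-33.2 + 1000) × 1.004413 − 1000 = 971.067 − 1000 = -28.93‰

-28.9‰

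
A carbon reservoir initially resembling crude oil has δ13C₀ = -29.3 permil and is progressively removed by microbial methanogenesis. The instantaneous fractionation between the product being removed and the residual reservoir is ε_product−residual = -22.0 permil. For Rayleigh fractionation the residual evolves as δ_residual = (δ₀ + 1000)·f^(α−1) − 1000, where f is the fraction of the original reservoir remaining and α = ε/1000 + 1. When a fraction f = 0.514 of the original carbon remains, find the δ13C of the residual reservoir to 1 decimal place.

-15.0 permil

Rayleigh residual: δ_res = (δ₀ + 1000)·f^(α−1) − 1000
α = ε/1000 + 1 = 0.97800, so α − 1 = -0.02200
f^(α−1) = 0.514^(-0.02200) = 1.014749
δ_res = (-29.3 + 1000) × 1.014749 − 1000 = 985.017 − 1000 = -14.98 permil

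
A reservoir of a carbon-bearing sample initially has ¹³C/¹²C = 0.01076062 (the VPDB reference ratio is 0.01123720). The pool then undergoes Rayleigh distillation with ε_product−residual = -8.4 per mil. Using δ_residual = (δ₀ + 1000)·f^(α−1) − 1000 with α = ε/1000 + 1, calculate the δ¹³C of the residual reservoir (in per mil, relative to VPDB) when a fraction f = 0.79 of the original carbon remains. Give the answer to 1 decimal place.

-40.5 per mil

δ₀ = (0.01076062/0.01123720 − 1)×1000 = (0.957589 − 1)×1000 = -42.411 per mil
α − 1 = ε/1000 = -0.0084
f^(α−1) = 0.79^(-0.0084) = 1.001982
δ_res = (-42.411 + 1000) × 1.001982 − 1000 = 959.487 − 1000 = -40.51 per mil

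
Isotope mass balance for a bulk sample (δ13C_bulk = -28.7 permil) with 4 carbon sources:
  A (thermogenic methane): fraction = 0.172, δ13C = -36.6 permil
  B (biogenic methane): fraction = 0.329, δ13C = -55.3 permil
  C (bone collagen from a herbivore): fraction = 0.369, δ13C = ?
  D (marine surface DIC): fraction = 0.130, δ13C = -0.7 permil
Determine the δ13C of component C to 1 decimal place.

Isotope mass balance: δ_bulk = Σ fᵢ·δᵢ.
-28.7 = 0.172×(-36.6) + 0.329×(-55.3) + 0.369×δ_C + 0.130×(-0.7)
0.369·δ_C = -28.7 − (-24.580) = -4.120
δ_C = -4.120 / 0.369 = -11.17 permil

-11.2 permil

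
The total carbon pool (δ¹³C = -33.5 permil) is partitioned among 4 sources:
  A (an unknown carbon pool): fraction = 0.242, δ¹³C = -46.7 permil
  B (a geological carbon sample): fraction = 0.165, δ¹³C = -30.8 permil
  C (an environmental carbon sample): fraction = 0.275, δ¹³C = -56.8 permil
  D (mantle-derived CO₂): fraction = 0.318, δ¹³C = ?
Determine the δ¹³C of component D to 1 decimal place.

Isotope mass balance: δ_bulk = Σ fᵢ·δᵢ.
-33.5 = 0.242×(-46.7) + 0.165×(-30.8) + 0.275×(-56.8) + 0.318×δ_D
0.318·δ_D = -33.5 − (-32.003) = -1.497
δ_D = -1.497 / 0.318 = -4.71 permil

-4.7 permil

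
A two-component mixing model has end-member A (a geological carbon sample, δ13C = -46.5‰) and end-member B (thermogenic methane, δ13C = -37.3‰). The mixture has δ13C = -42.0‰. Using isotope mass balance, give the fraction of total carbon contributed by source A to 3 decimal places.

0.511

δ_mix = f_A·δ_A + (1 − f_A)·δ_B  ⇒  f_A = (δ_mix − δ_B)/(δ_A − δ_B)
f_A = (-42.0 − (-37.3)) / (-46.5 − (-37.3))
f_A = -4.7 / -9.2 = 0.5109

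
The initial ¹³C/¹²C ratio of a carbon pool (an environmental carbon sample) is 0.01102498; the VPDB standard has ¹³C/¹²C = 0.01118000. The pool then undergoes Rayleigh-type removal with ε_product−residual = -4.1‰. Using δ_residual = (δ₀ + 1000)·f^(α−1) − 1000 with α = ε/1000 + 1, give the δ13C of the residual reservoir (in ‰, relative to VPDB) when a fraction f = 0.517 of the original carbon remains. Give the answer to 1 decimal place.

δ₀ = (0.01102498/0.01118000 − 1)×1000 = (0.986134 − 1)×1000 = -13.866‰
α − 1 = ε/1000 = -0.0041
f^(α−1) = 0.517^(-0.0041) = 1.002708
δ_res = (-13.866 + 1000) × 1.002708 − 1000 = 988.805 − 1000 = -11.19‰

-11.2‰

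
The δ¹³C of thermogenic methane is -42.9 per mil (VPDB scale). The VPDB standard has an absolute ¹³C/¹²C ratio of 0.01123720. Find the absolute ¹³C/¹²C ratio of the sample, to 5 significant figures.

0.010755

R_sample = R_standard × (δ¹³C/1000 + 1)
R_sample = 0.01123720 × (-42.9/1000 + 1) = 0.01123720 × 0.957100
R_sample = 0.0107551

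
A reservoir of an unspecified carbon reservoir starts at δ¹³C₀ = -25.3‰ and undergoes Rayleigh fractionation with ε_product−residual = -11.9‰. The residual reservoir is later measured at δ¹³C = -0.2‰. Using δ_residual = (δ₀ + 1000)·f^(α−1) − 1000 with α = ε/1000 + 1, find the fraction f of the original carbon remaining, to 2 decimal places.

0.12

α − 1 = ε/1000 = -0.0119
(δ_res + 1000)/(δ₀ + 1000) = (-0.2 + 1000)/(-25.3 + 1000) = 999.8/974.7 = 1.025752
f = 1.025752^(1/-0.0119) = exp(ln(1.025752)/-0.0119) = exp(0.02543/-0.0119)
f = exp(-2.1366) = 0.1181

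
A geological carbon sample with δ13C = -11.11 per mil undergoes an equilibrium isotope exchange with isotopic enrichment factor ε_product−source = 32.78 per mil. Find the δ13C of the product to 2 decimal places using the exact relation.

Exactly, δ_product = (δ_source + 1000)·(ε/1000 + 1) − 1000.
δ_product = (-11.11 + 1000) × (32.78/1000 + 1) − 1000
δ_product = 21.306 per mil

21.31 per mil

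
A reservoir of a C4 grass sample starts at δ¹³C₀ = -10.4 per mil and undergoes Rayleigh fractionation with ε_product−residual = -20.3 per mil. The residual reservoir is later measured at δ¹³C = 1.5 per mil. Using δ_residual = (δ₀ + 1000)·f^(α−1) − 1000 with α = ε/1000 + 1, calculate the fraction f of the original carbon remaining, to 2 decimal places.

0.55

α − 1 = ε/1000 = -0.0203
(δ_res + 1000)/(δ₀ + 1000) = (1.5 + 1000)/(-10.4 + 1000) = 1001.5/989.6 = 1.012025
f = 1.012025^(1/-0.0203) = exp(ln(1.012025)/-0.0203) = exp(0.01195/-0.0203)
f = exp(-0.5888) = 0.5550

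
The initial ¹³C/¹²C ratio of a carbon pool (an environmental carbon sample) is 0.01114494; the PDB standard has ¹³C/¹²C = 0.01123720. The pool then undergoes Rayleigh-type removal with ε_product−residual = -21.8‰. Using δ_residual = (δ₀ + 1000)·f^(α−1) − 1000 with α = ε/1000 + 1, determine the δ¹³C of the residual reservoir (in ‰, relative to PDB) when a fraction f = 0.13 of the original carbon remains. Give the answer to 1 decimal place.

36.9‰

δ₀ = (0.01114494/0.01123720 − 1)×1000 = (0.991790 − 1)×1000 = -8.210‰
α − 1 = ε/1000 = -0.0218
f^(α−1) = 0.13^(-0.0218) = 1.045481
δ_res = (-8.210 + 1000) × 1.045481 − 1000 = 1036.897 − 1000 = 36.90‰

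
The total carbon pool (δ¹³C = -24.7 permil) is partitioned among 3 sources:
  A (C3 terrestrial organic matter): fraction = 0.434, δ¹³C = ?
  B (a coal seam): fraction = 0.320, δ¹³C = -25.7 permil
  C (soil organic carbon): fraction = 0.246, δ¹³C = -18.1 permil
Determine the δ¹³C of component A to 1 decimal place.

Isotope mass balance: δ_bulk = Σ fᵢ·δᵢ.
-24.7 = 0.434×δ_A + 0.320×(-25.7) + 0.246×(-18.1)
0.434·δ_A = -24.7 − (-12.677) = -12.023
δ_A = -12.023 / 0.434 = -27.70 permil

-27.7 permil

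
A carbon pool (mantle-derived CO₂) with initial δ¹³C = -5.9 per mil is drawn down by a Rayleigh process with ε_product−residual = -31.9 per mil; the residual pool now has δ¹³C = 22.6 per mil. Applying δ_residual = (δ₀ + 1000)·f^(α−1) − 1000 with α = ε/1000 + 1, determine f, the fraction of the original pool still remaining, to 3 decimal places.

0.412

α − 1 = ε/1000 = -0.0319
(δ_res + 1000)/(δ₀ + 1000) = (22.6 + 1000)/(-5.9 + 1000) = 1022.6/994.1 = 1.028669
f = 1.028669^(1/-0.0319) = exp(ln(1.028669)/-0.0319) = exp(0.02827/-0.0319)
f = exp(-0.8861) = 0.4123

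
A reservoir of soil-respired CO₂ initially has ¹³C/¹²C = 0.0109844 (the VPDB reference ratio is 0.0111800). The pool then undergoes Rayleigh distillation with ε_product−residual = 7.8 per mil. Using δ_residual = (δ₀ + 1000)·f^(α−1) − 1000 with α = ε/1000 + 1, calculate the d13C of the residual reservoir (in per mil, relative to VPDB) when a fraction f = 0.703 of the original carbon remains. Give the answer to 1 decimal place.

-20.2 per mil

δ₀ = (0.0109844/0.0111800 − 1)×1000 = (0.982504 − 1)×1000 = -17.496 per mil
α − 1 = ε/1000 = 0.0078
f^(α−1) = 0.703^(0.0078) = 0.997255
δ_res = (-17.496 + 1000) × 0.997255 − 1000 = 979.808 − 1000 = -20.19 per mil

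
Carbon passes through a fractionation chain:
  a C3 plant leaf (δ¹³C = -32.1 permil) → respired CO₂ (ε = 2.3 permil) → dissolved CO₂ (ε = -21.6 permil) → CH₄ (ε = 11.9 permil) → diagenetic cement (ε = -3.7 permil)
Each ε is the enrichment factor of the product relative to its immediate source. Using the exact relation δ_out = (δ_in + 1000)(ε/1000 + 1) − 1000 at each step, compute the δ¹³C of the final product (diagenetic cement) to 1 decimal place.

step 1: δ = (-32.10 + 1000)·(2.3/1000 + 1) − 1000 = -29.87 permil
step 2: δ = (-29.87 + 1000)·(-21.6/1000 + 1) − 1000 = -50.83 permil
step 3: δ = (-50.83 + 1000)·(11.9/1000 + 1) − 1000 = -39.53 permil
step 4: δ = (-39.53 + 1000)·(-3.7/1000 + 1) − 1000 = -43.09 permil

-43.1 permil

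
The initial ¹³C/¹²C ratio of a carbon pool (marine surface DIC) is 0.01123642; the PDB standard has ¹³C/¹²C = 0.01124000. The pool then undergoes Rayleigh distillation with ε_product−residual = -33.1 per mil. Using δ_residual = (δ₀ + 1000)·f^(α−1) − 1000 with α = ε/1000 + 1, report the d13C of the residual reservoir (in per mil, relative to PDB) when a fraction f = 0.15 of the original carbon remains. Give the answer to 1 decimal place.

64.5 per mil

δ₀ = (0.01123642/0.01124000 − 1)×1000 = (0.999681 − 1)×1000 = -0.319 per mil
α − 1 = ε/1000 = -0.0331
f^(α−1) = 0.15^(-0.0331) = 1.064808
δ_res = (-0.319 + 1000) × 1.064808 − 1000 = 1064.469 − 1000 = 64.47 per mil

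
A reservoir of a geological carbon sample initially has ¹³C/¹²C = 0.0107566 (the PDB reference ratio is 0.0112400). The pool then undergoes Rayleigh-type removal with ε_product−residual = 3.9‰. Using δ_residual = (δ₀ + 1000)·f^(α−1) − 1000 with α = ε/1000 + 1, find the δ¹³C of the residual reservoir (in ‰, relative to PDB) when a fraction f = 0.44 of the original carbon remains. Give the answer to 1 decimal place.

-46.1‰

δ₀ = (0.0107566/0.0112400 − 1)×1000 = (0.956993 − 1)×1000 = -43.007‰
α − 1 = ε/1000 = 0.0039
f^(α−1) = 0.44^(0.0039) = 0.996803
δ_res = (-43.007 + 1000) × 0.996803 − 1000 = 953.934 − 1000 = -46.07‰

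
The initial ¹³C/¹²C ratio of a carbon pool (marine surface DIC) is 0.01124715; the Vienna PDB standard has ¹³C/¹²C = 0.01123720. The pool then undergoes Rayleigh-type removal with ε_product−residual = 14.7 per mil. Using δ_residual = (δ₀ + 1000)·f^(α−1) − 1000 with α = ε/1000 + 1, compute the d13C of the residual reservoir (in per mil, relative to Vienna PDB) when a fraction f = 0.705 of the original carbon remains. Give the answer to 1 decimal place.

δ₀ = (0.01124715/0.01123720 − 1)×1000 = (1.000885 − 1)×1000 = 0.885 per mil
α − 1 = ε/1000 = 0.0147
f^(α−1) = 0.705^(0.0147) = 0.994875
δ_res = (0.885 + 1000) × 0.994875 − 1000 = 995.756 − 1000 = -4.24 per mil

-4.2 per mil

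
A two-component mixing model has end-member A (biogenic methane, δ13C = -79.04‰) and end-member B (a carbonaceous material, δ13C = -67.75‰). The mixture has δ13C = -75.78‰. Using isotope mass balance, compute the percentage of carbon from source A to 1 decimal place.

δ_mix = f_A·δ_A + (1 − f_A)·δ_B  ⇒  f_A = (δ_mix − δ_B)/(δ_A − δ_B)
f_A = (-75.78 − (-67.75)) / (-79.04 − (-67.75))
f_A = -8.03 / -11.29 = 0.7112

71.1%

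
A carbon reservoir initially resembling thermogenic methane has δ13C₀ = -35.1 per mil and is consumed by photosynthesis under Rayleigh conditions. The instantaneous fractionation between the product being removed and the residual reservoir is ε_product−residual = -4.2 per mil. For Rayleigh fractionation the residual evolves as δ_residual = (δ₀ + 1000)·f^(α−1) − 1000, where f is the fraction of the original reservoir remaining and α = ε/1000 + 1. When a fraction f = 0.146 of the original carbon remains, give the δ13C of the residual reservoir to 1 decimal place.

-27.3 per mil

Rayleigh residual: δ_res = (δ₀ + 1000)·f^(α−1) − 1000
α = ε/1000 + 1 = 0.99580, so α − 1 = -0.00420
f^(α−1) = 0.146^(-0.00420) = 1.008114
δ_res = (-35.1 + 1000) × 1.008114 − 1000 = 972.729 − 1000 = -27.27 per mil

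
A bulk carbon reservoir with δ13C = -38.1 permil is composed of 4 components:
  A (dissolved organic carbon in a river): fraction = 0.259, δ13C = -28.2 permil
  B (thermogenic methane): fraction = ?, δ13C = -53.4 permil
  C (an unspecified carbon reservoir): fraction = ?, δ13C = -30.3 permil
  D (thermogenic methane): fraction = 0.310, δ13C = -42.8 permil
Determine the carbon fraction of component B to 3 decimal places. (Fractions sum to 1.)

0.193

Let f_B and f_C be the unknown fractions; fractions sum to 1 so f_B + f_C = 0.431.
Mass balance: Σ fᵢ·δᵢ = δ_bulk ⇒ f_B·(-53.4) + f_C·(-30.3) = -38.1 − (-20.572) = -17.528
Substitute f_C = 0.431 − f_B:
f_B·(-53.4 − -30.3) = -17.528 − 0.431×(-30.3) = -4.469
f_B = -4.469 / -23.1 = 0.1935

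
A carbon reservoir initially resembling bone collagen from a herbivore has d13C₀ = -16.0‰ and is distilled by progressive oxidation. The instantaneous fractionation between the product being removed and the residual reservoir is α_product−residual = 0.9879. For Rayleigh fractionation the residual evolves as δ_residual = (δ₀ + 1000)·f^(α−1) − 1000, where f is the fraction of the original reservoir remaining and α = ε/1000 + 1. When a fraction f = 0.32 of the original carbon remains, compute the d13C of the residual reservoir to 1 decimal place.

-2.3‰

Rayleigh residual: δ_res = (δ₀ + 1000)·f^(α−1) − 1000
α − 1 = -0.01210
f^(α−1) = 0.32^(-0.01210) = 1.013883
δ_res = (-16.0 + 1000) × 1.013883 − 1000 = 997.661 − 1000 = -2.34‰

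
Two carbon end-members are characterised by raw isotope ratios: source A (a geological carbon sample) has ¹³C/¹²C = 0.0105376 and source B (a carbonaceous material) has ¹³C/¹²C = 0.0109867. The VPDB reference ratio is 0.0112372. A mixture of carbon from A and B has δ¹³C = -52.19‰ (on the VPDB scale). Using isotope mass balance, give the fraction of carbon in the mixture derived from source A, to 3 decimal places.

0.748

δ_A = (0.0105376/0.0112372 − 1)×1000 = (0.937742 − 1)×1000 = -62.258‰
δ_B = (0.0109867/0.0112372 − 1)×1000 = (0.977708 − 1)×1000 = -22.292‰
f_A = (δ_mix − δ_B)/(δ_A − δ_B) = (-52.19 − (-22.292))/(-62.258 − (-22.292))
f_A = -29.898 / -39.965 = 0.7481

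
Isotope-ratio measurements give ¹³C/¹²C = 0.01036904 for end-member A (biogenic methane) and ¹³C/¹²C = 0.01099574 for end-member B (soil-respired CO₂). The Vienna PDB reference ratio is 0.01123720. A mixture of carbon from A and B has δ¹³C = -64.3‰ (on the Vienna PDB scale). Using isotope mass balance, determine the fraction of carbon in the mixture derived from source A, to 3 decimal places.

0.768

δ_A = (0.01036904/0.01123720 − 1)×1000 = (0.922742 − 1)×1000 = -77.258‰
δ_B = (0.01099574/0.01123720 − 1)×1000 = (0.978512 − 1)×1000 = -21.488‰
f_A = (δ_mix − δ_B)/(δ_A − δ_B) = (-64.3 − (-21.488))/(-77.258 − (-21.488))
f_A = -42.812 / -55.770 = 0.7677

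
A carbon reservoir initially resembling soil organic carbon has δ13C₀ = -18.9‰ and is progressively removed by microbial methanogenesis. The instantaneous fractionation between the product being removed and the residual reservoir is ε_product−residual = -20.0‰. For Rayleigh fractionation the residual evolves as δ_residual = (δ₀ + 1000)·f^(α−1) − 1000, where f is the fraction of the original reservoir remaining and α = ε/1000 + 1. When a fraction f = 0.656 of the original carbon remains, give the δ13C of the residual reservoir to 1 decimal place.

-10.6‰

Rayleigh residual: δ_res = (δ₀ + 1000)·f^(α−1) − 1000
α = ε/1000 + 1 = 0.98000, so α − 1 = -0.02000
f^(α−1) = 0.656^(-0.02000) = 1.008468
δ_res = (-18.9 + 1000) × 1.008468 − 1000 = 989.408 − 1000 = -10.59‰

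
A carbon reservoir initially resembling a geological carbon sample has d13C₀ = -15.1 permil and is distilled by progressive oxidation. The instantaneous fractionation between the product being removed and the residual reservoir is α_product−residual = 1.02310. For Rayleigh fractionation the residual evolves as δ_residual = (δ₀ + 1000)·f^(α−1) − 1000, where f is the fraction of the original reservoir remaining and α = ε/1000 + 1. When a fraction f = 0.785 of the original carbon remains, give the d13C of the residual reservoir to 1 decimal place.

-20.6 permil

Rayleigh residual: δ_res = (δ₀ + 1000)·f^(α−1) − 1000
α − 1 = 0.02310
f^(α−1) = 0.785^(0.02310) = 0.994424
δ_res = (-15.1 + 1000) × 0.994424 − 1000 = 979.408 − 1000 = -20.59 permil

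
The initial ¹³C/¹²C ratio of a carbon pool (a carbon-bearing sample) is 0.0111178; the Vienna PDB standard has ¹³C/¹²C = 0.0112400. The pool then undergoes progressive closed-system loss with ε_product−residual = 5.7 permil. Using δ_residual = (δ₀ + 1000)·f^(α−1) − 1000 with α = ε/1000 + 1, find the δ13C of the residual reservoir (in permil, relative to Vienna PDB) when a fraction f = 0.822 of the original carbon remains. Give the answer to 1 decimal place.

δ₀ = (0.0111178/0.0112400 − 1)×1000 = (0.989128 − 1)×1000 = -10.872 permil
α − 1 = ε/1000 = 0.0057
f^(α−1) = 0.822^(0.0057) = 0.998883
δ_res = (-10.872 + 1000) × 0.998883 − 1000 = 988.024 − 1000 = -11.98 permil

-12.0 permil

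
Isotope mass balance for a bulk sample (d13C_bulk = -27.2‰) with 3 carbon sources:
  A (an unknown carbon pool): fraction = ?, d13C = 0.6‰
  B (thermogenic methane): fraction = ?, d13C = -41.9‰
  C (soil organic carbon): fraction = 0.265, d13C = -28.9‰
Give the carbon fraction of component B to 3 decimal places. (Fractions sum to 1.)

Let f_B and f_A be the unknown fractions; fractions sum to 1 so f_B + f_A = 0.735.
Mass balance: Σ fᵢ·δᵢ = δ_bulk ⇒ f_B·(-41.9) + f_A·(0.6) = -27.2 − (-7.659) = -19.541
Substitute f_A = 0.735 − f_B:
f_B·(-41.9 − 0.6) = -19.541 − 0.735×(0.6) = -19.982
f_B = -19.982 / -42.5 = 0.4702

0.470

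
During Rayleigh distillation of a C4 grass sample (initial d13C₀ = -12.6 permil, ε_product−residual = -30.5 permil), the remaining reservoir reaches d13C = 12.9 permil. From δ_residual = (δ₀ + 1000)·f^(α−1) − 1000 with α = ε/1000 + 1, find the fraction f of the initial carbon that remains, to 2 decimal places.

0.43

α − 1 = ε/1000 = -0.0305
(δ_res + 1000)/(δ₀ + 1000) = (12.9 + 1000)/(-12.6 + 1000) = 1012.9/987.4 = 1.025825
f = 1.025825^(1/-0.0305) = exp(ln(1.025825)/-0.0305) = exp(0.02550/-0.0305)
f = exp(-0.8360) = 0.4334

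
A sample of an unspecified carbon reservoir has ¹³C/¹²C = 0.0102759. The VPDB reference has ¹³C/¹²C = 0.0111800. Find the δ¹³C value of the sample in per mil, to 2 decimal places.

δ¹³C = (R_sample / R_standard − 1) × 1000
R_sample / R_standard = 0.0102759 / 0.0111800 = 0.919132
δ¹³C = (0.919132 − 1) × 1000 = -80.868 per mil

-80.87 per mil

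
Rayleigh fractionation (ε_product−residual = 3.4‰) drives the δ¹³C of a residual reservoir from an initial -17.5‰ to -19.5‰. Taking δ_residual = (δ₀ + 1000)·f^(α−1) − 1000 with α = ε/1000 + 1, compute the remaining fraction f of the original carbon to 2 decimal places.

0.55

α − 1 = ε/1000 = 0.0034
(δ_res + 1000)/(δ₀ + 1000) = (-19.5 + 1000)/(-17.5 + 1000) = 980.5/982.5 = 0.997964
f = 0.997964^(1/0.0034) = exp(ln(0.997964)/0.0034) = exp(-0.00204/0.0034)
f = exp(-0.5993) = 0.5492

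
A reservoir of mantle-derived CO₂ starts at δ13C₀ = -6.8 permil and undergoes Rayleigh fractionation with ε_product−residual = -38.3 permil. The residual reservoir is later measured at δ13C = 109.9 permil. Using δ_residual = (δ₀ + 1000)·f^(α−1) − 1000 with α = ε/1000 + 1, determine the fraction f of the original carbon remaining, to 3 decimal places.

0.055

α − 1 = ε/1000 = -0.0383
(δ_res + 1000)/(δ₀ + 1000) = (109.9 + 1000)/(-6.8 + 1000) = 1109.9/993.2 = 1.117499
f = 1.117499^(1/-0.0383) = exp(ln(1.117499)/-0.0383) = exp(0.11109/-0.0383)
f = exp(-2.9006) = 0.0550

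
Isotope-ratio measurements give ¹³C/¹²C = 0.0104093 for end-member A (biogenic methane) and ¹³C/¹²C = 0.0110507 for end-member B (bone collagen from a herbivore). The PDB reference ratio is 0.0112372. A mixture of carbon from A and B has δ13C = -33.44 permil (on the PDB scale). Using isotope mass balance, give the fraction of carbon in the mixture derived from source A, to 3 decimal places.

0.295

δ_A = (0.0104093/0.0112372 − 1)×1000 = (0.926325 − 1)×1000 = -73.675 permil
δ_B = (0.0110507/0.0112372 − 1)×1000 = (0.983403 − 1)×1000 = -16.597 permil
f_A = (δ_mix − δ_B)/(δ_A − δ_B) = (-33.44 − (-16.597))/(-73.675 − (-16.597))
f_A = -16.843 / -57.078 = 0.2951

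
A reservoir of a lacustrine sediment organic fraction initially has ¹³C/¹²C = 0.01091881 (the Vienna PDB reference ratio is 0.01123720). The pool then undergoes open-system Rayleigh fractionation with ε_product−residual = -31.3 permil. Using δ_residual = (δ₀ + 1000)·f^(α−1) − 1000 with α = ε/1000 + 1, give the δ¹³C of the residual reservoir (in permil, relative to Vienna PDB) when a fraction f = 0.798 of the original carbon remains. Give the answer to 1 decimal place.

-21.4 permil

δ₀ = (0.01091881/0.01123720 − 1)×1000 = (0.971666 − 1)×1000 = -28.334 permil
α − 1 = ε/1000 = -0.0313
f^(α−1) = 0.798^(-0.0313) = 1.007088
δ_res = (-28.334 + 1000) × 1.007088 − 1000 = 978.553 − 1000 = -21.45 permil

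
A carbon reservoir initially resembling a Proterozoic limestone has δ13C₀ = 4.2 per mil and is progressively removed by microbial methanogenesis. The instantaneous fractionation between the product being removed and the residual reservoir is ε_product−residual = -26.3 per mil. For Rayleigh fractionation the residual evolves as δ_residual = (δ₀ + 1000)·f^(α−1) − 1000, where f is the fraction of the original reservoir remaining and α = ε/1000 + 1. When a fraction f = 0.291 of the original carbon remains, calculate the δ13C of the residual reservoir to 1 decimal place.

37.3 per mil

Rayleigh residual: δ_res = (δ₀ + 1000)·f^(α−1) − 1000
α = ε/1000 + 1 = 0.97370, so α − 1 = -0.02630
f^(α−1) = 0.291^(-0.02630) = 1.032998
δ_res = (4.2 + 1000) × 1.032998 − 1000 = 1037.337 − 1000 = 37.34 per mil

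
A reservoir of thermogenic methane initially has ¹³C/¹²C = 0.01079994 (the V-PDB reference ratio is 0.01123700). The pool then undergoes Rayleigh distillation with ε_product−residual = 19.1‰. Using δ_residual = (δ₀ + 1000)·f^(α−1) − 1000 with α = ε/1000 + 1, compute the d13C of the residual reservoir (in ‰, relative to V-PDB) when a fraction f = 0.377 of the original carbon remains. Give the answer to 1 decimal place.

-56.6‰

δ₀ = (0.01079994/0.01123700 − 1)×1000 = (0.961105 − 1)×1000 = -38.895‰
α − 1 = ε/1000 = 0.0191
f^(α−1) = 0.377^(0.0191) = 0.981540
δ_res = (-38.895 + 1000) × 0.981540 − 1000 = 943.364 − 1000 = -56.64‰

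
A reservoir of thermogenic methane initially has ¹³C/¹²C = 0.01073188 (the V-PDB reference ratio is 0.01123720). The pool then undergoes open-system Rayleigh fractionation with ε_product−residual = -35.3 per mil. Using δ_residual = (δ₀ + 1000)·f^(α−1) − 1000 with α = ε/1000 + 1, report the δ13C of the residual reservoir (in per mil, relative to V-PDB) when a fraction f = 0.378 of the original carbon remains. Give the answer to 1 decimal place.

-11.6 per mil

δ₀ = (0.01073188/0.01123720 − 1)×1000 = (0.955032 − 1)×1000 = -44.968 per mil
α − 1 = ε/1000 = -0.0353
f^(α−1) = 0.378^(-0.0353) = 1.034938
δ_res = (-44.968 + 1000) × 1.034938 − 1000 = 988.399 − 1000 = -11.60 per mil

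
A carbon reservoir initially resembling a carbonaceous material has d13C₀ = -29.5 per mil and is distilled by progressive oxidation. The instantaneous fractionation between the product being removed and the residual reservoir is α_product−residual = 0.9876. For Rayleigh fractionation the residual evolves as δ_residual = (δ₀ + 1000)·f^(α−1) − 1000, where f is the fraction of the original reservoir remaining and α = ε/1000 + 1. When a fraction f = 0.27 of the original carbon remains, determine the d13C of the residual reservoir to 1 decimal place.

-13.6 per mil

Rayleigh residual: δ_res = (δ₀ + 1000)·f^(α−1) − 1000
α − 1 = -0.01240
f^(α−1) = 0.27^(-0.01240) = 1.016368
δ_res = (-29.5 + 1000) × 1.016368 − 1000 = 986.385 − 1000 = -13.61 per mil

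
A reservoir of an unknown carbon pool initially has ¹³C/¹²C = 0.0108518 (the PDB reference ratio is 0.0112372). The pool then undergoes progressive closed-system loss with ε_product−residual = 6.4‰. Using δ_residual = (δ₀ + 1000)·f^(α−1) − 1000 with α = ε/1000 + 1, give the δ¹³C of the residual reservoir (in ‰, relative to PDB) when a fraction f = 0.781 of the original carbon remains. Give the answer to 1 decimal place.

-35.8‰

δ₀ = (0.0108518/0.0112372 − 1)×1000 = (0.965703 − 1)×1000 = -34.297‰
α − 1 = ε/1000 = 0.0064
f^(α−1) = 0.781^(0.0064) = 0.998419
δ_res = (-34.297 + 1000) × 0.998419 − 1000 = 964.177 − 1000 = -35.82‰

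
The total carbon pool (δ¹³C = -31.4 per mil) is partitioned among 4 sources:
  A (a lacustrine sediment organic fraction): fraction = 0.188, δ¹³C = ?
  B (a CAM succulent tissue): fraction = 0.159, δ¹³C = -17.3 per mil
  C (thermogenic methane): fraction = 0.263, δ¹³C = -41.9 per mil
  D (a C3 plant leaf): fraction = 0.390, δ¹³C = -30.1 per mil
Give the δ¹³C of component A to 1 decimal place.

-31.3 per mil

Isotope mass balance: δ_bulk = Σ fᵢ·δᵢ.
-31.4 = 0.188×δ_A + 0.159×(-17.3) + 0.263×(-41.9) + 0.390×(-30.1)
0.188·δ_A = -31.4 − (-25.509) = -5.891
δ_A = -5.891 / 0.188 = -31.33 per mil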